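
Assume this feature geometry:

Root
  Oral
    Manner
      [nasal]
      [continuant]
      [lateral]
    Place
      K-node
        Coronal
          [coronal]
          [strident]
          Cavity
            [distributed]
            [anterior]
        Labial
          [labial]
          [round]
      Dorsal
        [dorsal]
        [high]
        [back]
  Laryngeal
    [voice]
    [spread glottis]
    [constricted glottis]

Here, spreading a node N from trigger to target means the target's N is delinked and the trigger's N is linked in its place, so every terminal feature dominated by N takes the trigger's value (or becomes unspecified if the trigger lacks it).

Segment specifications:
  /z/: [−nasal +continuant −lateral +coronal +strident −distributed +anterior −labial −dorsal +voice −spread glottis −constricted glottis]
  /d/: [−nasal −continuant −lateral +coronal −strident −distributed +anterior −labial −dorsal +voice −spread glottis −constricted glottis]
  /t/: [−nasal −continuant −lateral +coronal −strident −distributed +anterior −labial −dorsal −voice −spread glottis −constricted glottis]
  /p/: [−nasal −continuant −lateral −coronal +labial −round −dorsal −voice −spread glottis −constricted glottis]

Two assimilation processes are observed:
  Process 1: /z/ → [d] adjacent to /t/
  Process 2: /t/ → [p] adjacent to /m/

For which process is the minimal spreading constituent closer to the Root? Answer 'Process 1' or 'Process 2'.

Process 1 alters [continuant], [strident]; the lowest common ancestor is Oral (depth 1 from Root).
In Process 2, [labial], [round], [coronal], [anterior], [distributed], [strident] change, so the minimal spreading node is K-node at depth 3.
Oral is closer to Root than K-node, so Process 1 spreads the higher node.

Process 1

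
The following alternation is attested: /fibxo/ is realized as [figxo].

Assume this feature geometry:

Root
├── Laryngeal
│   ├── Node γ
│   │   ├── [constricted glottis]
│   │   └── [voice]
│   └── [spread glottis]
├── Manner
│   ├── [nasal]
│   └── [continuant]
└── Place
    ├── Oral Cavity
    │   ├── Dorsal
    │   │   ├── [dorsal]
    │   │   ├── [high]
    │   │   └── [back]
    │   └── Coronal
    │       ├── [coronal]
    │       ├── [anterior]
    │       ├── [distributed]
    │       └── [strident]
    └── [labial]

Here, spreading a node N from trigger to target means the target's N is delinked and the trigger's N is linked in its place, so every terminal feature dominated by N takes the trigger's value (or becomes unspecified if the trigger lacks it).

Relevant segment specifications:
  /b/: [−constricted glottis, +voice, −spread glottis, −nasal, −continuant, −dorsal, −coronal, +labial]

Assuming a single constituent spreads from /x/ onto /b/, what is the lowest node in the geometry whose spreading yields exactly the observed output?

Place

Feature comparison: [labial], [dorsal], [high], [back] differ between /b/ and [g]; the remaining terminals match.
In this geometry the lowest node dominating all of them is Place: every daughter of Place dominates only a proper subset, so no lower node suffices.
Spreading Place from /x/ overwrites each of those terminals with /x/'s values, yielding exactly [g].
[voice], [continuant] — on which /x/ differs from /b/ — are unchanged, so Root cannot have spread; the constituent is no larger than Place.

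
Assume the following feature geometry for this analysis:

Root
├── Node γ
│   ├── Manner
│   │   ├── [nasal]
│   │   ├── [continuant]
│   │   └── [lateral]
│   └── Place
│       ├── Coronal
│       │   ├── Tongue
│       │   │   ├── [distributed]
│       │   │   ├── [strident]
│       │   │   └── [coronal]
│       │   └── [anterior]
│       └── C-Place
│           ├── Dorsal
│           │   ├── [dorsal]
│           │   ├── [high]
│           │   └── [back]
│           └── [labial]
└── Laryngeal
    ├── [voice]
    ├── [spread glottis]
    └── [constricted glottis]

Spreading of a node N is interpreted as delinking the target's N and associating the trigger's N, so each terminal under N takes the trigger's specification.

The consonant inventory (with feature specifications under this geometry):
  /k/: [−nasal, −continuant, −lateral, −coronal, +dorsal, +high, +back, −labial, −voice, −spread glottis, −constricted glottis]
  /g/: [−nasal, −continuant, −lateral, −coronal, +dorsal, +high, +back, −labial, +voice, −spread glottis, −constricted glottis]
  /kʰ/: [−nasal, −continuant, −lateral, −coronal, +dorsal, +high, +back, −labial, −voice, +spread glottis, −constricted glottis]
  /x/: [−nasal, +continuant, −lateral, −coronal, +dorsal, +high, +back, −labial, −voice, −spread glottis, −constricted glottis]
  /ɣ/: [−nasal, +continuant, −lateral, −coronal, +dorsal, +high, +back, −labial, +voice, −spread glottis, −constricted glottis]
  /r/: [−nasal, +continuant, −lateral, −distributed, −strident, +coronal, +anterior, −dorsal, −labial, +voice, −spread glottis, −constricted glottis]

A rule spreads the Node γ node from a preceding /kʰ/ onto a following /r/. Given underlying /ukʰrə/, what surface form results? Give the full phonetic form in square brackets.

[ukʰgə]

Terminals under Node γ in this geometry: [nasal], [continuant], [lateral], [distributed], [strident], [coronal], [anterior], [dorsal], [high], [back], [labial].
The target acquires /kʰ/'s values for everything under Node γ — [−nasal], [−continuant], [−lateral], [−coronal], [+dorsal], [+high], [+back], [−labial] — while keeping its own [voice], [spread glottis], [constricted glottis].
The resulting bundle matches /g/ in the inventory; substituting it for /r/ gives [ukʰgə].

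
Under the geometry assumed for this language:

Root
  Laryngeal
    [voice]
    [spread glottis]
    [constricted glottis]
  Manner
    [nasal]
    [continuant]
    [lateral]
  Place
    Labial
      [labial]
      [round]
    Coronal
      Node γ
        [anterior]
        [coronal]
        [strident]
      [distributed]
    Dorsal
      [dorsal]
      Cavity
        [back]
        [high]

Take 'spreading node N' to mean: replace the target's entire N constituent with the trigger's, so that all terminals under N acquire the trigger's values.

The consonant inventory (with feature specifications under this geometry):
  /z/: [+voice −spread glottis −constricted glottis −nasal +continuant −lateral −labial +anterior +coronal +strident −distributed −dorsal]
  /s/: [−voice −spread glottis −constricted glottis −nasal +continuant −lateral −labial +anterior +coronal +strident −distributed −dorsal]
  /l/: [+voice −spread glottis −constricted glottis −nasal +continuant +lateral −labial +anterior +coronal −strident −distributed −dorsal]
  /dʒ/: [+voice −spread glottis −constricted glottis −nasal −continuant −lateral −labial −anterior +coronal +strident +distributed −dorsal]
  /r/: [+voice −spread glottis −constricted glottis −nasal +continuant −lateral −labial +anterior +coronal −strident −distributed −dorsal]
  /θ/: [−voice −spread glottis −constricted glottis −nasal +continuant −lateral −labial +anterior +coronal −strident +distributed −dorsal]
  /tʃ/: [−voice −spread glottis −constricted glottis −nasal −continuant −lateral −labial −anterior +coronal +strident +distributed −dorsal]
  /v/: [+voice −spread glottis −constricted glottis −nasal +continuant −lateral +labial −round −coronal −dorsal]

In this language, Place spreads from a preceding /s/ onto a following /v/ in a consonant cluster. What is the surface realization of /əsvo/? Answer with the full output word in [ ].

[əszo]

Place immediately or transitively dominates [labial], [round], [anterior], [coronal], [strident], [distributed], [dorsal], [back], [high].
Spreading Place from /s/ onto /v/ replaces those values with /s/'s: [−labial], [+anterior], [+coronal], [+strident], [−distributed], [−dorsal]. Features outside Place ([voice], [spread glottis], [constricted glottis], …) stay as in /v/.
Among the inventory, only /z/ has exactly this specification, giving the surface form [əszo].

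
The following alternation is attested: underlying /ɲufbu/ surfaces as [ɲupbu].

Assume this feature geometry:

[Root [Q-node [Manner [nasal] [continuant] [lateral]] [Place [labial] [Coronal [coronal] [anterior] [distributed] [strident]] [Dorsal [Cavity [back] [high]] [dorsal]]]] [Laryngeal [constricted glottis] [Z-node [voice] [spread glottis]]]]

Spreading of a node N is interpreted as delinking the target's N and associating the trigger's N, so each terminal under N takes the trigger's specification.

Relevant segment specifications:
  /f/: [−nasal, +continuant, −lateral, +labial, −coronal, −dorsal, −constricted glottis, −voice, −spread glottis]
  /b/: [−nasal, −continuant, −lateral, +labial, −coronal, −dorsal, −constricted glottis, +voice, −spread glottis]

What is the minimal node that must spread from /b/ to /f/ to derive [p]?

[continuant]

The alternation /f/ → [p] changes [continuant] and nothing else.
Only a single terminal changes, and /b/ supplies the new value, so [continuant] itself is the minimal spreading constituent.
[voice] stays as in /f/ although /b/ differs there, so no node dominating it spread; among the remaining candidates [continuant] is the lowest that derives the output.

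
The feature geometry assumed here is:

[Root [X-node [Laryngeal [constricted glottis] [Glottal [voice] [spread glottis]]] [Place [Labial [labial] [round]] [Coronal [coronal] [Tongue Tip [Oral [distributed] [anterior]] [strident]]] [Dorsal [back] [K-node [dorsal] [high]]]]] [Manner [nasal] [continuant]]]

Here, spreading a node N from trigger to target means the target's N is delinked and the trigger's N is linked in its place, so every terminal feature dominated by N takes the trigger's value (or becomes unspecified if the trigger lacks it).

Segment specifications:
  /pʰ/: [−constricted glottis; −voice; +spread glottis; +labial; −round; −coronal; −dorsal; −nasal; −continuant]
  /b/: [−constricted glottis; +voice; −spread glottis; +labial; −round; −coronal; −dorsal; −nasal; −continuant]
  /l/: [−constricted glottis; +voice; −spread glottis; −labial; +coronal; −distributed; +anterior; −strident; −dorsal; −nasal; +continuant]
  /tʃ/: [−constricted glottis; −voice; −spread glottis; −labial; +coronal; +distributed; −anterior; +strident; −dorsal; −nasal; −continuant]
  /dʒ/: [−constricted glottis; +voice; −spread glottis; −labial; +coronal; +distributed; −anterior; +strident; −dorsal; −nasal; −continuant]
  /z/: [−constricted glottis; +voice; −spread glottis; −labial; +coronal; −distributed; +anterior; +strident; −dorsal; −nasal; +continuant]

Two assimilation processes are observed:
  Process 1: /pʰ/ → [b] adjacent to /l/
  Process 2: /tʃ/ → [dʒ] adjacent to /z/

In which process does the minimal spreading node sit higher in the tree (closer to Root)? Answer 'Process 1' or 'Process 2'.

Process 1

Process 1: the features that change are [voice], [spread glottis]; the minimal node is Glottal (depth 3).
Process 2: the feature that changes is [voice]; the minimal node is [voice] (depth 4).
Glottal (depth 3) sits above [voice] (depth 4), making Process 1 the one with the higher spreading node.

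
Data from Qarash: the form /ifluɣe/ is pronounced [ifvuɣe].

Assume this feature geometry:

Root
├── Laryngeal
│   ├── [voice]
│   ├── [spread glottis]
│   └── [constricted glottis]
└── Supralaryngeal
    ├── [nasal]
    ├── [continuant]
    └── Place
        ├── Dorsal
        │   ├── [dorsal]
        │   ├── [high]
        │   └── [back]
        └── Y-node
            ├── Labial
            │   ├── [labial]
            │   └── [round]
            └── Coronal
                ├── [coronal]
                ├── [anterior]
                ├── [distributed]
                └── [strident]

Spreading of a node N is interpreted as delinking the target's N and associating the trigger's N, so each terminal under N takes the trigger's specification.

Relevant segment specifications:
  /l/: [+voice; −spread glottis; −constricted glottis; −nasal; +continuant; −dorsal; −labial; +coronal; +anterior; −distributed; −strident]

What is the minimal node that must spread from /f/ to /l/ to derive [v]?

Feature comparison: [labial], [round], [coronal], [anterior], [distributed], [strident] differ between /l/ and [v]; the remaining terminals match.
In this geometry the lowest node dominating all of them is Y-node: every daughter of Y-node dominates only a proper subset, so no lower node suffices.
If Y-node spreads, every terminal under it takes /f/'s value, producing [v] as observed.
[voice], a feature on which the two segments disagree outside Y-node, is unchanged — nothing dominating it spread, and Y-node is the minimal sufficient constituent.

Y-node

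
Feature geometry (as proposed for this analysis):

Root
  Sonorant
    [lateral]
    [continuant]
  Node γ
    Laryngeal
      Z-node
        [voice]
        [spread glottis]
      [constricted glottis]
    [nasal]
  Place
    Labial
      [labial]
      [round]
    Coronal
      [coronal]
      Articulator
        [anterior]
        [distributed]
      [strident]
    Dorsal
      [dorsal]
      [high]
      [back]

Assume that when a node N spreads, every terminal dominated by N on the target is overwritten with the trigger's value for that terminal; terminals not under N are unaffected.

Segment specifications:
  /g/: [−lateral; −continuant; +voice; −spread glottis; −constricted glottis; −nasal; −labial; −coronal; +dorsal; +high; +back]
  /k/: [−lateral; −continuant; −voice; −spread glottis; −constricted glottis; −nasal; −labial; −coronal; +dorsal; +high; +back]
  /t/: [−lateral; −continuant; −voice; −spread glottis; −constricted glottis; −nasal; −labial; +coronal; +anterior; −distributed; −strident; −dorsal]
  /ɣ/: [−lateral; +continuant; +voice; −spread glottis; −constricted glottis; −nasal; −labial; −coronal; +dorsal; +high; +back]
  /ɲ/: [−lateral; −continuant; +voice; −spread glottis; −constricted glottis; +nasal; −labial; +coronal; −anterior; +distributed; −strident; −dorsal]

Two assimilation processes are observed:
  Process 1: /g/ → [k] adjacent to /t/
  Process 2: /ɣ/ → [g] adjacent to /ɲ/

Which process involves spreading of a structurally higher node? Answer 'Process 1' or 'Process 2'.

Process 1: the feature that changes is [voice]; the minimal node is [voice] (depth 4).
Process 2: the feature that changes is [continuant]; the minimal node is [continuant] (depth 2).
Depth 2 < depth 4; Process 2 involves the structurally higher constituent [continuant].

Process 2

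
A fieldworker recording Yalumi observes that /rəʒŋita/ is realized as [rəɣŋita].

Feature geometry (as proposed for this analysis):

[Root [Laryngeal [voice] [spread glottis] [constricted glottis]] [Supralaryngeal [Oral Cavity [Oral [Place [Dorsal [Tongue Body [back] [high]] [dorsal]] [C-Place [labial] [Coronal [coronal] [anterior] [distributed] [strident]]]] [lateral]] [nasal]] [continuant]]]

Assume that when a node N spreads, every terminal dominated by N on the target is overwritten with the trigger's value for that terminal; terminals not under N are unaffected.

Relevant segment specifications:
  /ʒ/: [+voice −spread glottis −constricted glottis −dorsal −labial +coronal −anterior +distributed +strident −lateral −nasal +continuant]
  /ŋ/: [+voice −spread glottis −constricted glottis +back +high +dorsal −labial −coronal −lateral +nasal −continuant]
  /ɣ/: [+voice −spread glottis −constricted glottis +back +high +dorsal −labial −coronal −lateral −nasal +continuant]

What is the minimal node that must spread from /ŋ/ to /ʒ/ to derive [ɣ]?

Place

Feature comparison: [coronal], [anterior], [distributed], [strident], [dorsal], [high], [back] differ between /ʒ/ and [ɣ]; the remaining terminals match.
The smallest constituent containing every changed terminal is Place — each of its daughters lacks at least one of the affected features.
If Place spreads, every terminal under it takes /ŋ/'s value, producing [ɣ] as observed.
[nasal], [continuant] stay as in /ʒ/ although /ŋ/ differs there, so no node dominating them spread; among the remaining candidates Place is the lowest that derives the output.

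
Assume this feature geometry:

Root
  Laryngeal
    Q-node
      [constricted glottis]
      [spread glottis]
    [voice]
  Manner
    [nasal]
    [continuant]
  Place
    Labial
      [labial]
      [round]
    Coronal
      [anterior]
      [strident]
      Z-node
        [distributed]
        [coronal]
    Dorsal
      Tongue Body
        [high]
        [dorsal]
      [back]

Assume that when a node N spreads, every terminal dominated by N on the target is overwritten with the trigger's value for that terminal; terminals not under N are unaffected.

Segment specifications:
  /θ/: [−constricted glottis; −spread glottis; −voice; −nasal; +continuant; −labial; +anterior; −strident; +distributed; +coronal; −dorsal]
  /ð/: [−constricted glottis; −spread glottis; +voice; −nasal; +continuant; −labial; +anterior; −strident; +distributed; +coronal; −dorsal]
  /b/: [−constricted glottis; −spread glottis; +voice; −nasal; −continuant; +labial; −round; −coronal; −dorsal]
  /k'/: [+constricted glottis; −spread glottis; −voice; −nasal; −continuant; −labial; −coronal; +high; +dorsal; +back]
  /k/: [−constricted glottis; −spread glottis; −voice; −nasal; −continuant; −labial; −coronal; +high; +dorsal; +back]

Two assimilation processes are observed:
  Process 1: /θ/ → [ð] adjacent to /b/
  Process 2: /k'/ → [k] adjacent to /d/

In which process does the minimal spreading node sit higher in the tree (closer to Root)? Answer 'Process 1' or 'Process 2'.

Process 1

Process 1 alters [voice]; the lowest dominating node is [voice] (depth 2 from Root).
Process 2 alters [constricted glottis]; the lowest dominating node is [constricted glottis] (depth 3 from Root).
[voice] is closer to Root than [constricted glottis], so Process 1 spreads the higher node.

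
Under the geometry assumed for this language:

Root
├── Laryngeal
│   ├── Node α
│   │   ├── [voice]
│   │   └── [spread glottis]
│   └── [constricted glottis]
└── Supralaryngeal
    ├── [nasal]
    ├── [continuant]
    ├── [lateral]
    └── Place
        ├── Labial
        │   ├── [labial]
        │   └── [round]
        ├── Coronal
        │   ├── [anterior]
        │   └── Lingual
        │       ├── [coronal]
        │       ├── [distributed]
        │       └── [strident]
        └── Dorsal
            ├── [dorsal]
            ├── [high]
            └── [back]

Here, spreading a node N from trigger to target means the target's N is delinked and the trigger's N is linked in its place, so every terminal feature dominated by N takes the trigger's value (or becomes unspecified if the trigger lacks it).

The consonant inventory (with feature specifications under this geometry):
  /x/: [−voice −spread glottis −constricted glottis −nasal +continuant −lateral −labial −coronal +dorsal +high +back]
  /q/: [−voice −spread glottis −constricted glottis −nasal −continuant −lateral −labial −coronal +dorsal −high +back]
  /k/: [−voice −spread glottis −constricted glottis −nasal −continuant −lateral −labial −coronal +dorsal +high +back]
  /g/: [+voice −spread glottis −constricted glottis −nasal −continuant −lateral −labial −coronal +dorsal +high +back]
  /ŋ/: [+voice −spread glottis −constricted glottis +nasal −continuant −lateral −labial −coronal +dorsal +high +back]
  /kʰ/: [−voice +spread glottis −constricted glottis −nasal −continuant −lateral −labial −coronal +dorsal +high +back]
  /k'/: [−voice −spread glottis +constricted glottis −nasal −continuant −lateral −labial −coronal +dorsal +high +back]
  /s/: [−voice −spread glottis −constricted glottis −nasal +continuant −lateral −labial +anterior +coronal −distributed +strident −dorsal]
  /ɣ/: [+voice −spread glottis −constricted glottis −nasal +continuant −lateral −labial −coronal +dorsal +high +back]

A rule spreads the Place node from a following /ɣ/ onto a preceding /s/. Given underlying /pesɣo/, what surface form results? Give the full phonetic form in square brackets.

[pexɣo]

Place immediately or transitively dominates [labial], [round], [anterior], [coronal], [distributed], [strident], [dorsal], [high], [back].
The target acquires /ɣ/'s values for everything under Place — [−labial], [−coronal], [+dorsal], [+high], [+back] — while keeping its own [voice], [spread glottis], [constricted glottis], ….
This feature bundle is that of [x], so /pesɣo/ surfaces as [pexɣo].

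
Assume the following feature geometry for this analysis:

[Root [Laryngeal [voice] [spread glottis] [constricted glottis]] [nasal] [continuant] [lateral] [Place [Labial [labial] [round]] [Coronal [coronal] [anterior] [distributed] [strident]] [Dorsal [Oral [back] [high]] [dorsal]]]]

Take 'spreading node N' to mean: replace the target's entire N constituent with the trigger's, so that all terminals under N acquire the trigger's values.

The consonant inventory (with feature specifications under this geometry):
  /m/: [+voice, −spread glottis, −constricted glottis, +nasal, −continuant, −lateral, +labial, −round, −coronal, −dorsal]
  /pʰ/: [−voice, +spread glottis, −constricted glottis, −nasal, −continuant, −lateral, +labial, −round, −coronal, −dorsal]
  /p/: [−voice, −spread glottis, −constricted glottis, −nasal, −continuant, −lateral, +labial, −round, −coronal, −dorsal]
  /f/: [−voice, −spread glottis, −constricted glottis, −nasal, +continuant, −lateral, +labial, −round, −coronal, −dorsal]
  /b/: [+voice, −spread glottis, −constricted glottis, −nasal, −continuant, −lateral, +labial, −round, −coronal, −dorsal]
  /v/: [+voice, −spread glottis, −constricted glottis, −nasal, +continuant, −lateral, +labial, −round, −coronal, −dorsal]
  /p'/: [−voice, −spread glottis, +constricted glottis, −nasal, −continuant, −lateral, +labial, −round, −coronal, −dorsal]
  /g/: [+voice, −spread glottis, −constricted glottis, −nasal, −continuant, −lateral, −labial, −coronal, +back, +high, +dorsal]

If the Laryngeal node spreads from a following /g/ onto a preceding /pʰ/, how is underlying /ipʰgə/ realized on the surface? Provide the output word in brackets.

Laryngeal immediately or transitively dominates [voice], [spread glottis], [constricted glottis].
The target acquires /g/'s values for everything under Laryngeal — [+voice], [−spread glottis], [−constricted glottis] — while keeping its own [nasal], [continuant], [lateral], ….
Among the inventory, only /b/ has exactly this specification, giving the surface form [ibgə].

[ibgə]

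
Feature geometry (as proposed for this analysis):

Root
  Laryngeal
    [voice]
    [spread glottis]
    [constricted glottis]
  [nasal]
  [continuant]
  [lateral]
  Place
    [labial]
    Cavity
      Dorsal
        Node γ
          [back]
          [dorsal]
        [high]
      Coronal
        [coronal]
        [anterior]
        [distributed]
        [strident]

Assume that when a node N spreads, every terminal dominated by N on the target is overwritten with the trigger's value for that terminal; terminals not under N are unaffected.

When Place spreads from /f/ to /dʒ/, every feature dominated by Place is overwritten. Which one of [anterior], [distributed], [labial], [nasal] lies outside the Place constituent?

[nasal]

Place dominates exactly [labial], [back], [dorsal], [high], [coronal], [anterior], [distributed], [strident].
Of the listed options, [labial], [distributed], [anterior] are among these and would be overwritten by spreading Place.
But [nasal] is a dependent of Root, outside Place; it is therefore untouched by the spreading.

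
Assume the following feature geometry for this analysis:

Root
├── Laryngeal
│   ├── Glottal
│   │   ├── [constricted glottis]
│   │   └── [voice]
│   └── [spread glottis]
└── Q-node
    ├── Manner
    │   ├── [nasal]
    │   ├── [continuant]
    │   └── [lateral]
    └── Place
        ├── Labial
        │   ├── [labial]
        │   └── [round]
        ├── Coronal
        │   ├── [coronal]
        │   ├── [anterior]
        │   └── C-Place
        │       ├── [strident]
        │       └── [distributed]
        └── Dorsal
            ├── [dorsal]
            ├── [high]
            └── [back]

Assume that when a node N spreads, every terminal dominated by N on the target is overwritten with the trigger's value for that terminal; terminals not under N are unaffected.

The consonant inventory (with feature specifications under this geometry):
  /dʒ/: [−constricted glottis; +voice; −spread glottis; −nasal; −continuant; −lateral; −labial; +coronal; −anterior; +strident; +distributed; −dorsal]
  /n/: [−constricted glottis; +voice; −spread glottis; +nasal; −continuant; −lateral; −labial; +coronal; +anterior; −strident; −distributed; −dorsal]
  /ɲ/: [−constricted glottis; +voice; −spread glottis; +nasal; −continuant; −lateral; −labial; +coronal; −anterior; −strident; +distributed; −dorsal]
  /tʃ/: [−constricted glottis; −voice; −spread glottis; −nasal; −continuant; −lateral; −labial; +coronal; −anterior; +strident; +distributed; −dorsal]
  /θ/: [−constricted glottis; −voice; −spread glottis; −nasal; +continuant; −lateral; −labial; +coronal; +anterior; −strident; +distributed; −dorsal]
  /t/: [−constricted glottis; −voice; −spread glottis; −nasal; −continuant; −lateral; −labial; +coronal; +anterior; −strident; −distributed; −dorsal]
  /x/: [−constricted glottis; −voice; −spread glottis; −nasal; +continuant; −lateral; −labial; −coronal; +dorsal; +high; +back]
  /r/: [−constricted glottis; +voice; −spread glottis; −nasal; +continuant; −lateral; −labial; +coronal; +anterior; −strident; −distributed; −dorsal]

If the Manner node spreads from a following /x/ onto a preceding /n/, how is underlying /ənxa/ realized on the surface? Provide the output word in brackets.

[ərxa]

Manner immediately or transitively dominates [nasal], [continuant], [lateral].
Spreading Manner from /x/ onto /n/ replaces those values with /x/'s: [−nasal], [+continuant], [−lateral]. Features outside Manner ([constricted glottis], [voice], [spread glottis], …) stay as in /n/.
This feature bundle is that of [r], so /ənxa/ surfaces as [ərxa].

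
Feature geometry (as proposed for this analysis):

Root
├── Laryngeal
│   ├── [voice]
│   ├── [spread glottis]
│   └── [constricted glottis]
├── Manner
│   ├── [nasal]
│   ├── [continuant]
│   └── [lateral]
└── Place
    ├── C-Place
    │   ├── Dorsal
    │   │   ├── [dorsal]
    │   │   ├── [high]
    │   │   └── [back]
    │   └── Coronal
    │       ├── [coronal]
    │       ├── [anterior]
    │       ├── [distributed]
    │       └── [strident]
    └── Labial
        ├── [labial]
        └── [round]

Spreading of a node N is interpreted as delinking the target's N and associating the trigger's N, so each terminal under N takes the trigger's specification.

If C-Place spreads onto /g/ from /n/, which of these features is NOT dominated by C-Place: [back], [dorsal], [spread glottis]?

[spread glottis]

C-Place dominates exactly [dorsal], [high], [back], [coronal], [anterior], [distributed], [strident].
[dorsal], [back] all lie under C-Place, so they are overwritten when C-Place spreads.
But [spread glottis] is a dependent of Laryngeal, outside C-Place; it is therefore untouched by the spreading.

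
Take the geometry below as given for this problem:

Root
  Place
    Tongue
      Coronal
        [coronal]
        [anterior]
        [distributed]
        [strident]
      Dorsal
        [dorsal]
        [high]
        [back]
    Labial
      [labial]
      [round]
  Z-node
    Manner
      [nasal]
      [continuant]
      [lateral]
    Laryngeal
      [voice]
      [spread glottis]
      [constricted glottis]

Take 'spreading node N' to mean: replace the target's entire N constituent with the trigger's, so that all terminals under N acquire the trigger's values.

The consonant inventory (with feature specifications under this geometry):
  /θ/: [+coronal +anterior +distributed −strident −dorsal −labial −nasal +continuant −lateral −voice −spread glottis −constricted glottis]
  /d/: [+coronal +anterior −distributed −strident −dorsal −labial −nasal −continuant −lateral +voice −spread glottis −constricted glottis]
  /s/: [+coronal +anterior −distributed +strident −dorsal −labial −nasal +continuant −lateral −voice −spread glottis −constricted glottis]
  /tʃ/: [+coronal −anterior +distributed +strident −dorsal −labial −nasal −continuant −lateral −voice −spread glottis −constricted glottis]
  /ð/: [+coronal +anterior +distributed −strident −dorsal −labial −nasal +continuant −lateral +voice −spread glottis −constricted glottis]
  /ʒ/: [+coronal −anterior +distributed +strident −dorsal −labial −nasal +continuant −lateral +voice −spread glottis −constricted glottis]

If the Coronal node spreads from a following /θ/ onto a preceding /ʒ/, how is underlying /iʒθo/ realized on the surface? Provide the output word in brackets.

[iðθo]

The Coronal node dominates the terminals [coronal], [anterior], [distributed], [strident].
After delinking /ʒ/'s Coronal and linking /θ/'s, the affected terminals become [+coronal], [+anterior], [+distributed], [−strident]; [dorsal], [labial], [nasal], … (outside Coronal) are retained from /ʒ/.
This feature bundle is that of [ð], so /iʒθo/ surfaces as [iðθo].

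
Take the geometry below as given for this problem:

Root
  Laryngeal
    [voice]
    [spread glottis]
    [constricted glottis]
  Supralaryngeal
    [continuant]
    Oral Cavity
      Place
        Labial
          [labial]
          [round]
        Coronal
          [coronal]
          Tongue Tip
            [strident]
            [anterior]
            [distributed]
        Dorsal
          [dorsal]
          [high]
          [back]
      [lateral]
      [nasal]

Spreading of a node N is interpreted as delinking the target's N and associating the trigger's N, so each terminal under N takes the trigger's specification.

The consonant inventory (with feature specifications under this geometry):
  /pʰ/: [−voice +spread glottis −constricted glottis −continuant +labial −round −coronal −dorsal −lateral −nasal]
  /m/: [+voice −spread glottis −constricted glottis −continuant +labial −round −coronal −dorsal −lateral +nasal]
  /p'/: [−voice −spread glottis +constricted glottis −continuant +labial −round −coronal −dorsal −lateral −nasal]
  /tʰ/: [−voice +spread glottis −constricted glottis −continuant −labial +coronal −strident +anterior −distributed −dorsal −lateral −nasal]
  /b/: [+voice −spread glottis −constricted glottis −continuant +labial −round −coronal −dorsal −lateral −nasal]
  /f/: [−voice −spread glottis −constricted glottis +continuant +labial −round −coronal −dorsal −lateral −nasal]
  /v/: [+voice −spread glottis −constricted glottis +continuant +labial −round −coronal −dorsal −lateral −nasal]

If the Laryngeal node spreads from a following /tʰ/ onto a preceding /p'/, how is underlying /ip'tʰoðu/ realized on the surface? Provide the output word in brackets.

The Laryngeal node dominates the terminals [voice], [spread glottis], [constricted glottis].
After delinking /p'/'s Laryngeal and linking /tʰ/'s, the affected terminals become [−voice], [+spread glottis], [−constricted glottis]; [continuant], [labial], [round], … (outside Laryngeal) are retained from /p'/.
Among the inventory, only /pʰ/ has exactly this specification, giving the surface form [ipʰtʰoðu].

[ipʰtʰoðu]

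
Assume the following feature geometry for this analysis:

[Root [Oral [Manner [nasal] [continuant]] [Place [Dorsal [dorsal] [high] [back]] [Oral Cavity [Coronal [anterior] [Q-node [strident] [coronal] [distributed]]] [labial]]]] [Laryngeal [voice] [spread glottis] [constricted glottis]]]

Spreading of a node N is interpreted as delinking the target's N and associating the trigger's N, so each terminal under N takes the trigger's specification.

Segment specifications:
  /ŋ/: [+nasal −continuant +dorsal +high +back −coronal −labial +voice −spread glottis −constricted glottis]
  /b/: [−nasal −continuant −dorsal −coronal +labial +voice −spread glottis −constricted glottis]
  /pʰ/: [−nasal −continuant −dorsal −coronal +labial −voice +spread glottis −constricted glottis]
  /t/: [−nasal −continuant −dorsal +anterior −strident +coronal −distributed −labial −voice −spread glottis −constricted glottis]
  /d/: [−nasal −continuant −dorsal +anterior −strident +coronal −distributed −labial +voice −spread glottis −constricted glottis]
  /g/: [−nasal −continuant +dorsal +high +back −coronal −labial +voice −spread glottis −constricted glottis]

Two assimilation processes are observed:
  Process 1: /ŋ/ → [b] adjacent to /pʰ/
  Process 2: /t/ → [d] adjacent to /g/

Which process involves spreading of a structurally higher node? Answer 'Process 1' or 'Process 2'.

Process 1 alters [nasal], [labial], [dorsal], [high], [back]; the lowest common ancestor is Oral (depth 1 from Root).
Process 2 alters [voice]; the lowest dominating node is [voice] (depth 2 from Root).
Oral (depth 1) sits above [voice] (depth 2), making Process 1 the one with the higher spreading node.

Process 1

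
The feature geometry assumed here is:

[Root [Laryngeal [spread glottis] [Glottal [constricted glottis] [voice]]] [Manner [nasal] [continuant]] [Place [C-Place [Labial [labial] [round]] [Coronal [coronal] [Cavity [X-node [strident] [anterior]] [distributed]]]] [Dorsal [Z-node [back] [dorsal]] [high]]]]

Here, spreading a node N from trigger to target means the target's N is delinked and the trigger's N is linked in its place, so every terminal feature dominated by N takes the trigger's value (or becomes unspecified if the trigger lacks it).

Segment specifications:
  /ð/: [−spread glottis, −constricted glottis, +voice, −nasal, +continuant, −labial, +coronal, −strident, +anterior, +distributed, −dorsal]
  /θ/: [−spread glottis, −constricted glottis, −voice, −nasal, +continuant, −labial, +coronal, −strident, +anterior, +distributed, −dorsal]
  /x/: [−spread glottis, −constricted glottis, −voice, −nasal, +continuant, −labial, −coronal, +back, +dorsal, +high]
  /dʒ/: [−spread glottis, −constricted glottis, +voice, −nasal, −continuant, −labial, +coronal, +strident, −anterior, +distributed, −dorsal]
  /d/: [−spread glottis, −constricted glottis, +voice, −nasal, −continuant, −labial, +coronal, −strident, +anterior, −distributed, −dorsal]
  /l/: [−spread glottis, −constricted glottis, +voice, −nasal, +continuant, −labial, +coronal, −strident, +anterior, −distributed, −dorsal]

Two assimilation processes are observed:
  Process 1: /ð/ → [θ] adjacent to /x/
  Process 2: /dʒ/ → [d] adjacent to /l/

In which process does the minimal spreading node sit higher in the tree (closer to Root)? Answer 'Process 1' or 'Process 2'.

Process 1 alters [voice]; the lowest dominating node is [voice] (depth 3 from Root).
In Process 2, [anterior], [distributed], [strident] change, so the minimal spreading node is Cavity at depth 4.
[voice] (depth 3) sits above Cavity (depth 4), making Process 1 the one with the higher spreading node.

Process 1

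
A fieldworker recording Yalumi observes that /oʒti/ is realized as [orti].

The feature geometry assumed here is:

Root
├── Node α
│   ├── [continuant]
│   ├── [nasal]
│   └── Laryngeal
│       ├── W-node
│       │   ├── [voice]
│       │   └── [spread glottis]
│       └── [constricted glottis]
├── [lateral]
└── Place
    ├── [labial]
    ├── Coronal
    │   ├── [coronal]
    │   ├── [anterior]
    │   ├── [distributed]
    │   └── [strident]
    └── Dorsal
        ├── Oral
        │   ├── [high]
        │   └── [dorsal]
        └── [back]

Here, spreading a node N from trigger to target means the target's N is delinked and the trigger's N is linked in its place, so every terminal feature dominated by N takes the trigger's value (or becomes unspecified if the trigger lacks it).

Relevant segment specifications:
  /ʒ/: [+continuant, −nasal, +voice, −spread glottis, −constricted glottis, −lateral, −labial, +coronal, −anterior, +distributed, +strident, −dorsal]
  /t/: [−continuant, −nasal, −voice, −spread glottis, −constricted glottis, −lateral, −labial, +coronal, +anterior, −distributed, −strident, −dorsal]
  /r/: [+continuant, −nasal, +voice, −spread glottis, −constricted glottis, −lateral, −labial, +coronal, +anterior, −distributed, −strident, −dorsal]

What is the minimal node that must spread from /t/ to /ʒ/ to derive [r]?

Coronal

Feature comparison: [anterior], [distributed], [strident] differ between /ʒ/ and [r]; the remaining terminals match.
In this geometry the lowest node dominating all of them is Coronal: every daughter of Coronal dominates only a proper subset, so no lower node suffices.
If Coronal spreads, every terminal under it takes /t/'s value, producing [r] as observed.
[continuant], [voice] stay as in /ʒ/ although /t/ differs there, so no node dominating them spread; among the remaining candidates Coronal is the lowest that derives the output.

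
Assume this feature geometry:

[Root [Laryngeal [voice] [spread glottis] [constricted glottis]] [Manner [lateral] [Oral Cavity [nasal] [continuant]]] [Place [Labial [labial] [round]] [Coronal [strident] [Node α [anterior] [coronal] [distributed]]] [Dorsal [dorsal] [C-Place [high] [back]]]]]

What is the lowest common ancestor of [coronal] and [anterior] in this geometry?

Node α

[coronal] lies under Node α (below Place).
[anterior] lies under Node α (below Place).
The lowest node appearing on every path is Node α; each proper daughter of Node α fails to dominate at least one of the listed features.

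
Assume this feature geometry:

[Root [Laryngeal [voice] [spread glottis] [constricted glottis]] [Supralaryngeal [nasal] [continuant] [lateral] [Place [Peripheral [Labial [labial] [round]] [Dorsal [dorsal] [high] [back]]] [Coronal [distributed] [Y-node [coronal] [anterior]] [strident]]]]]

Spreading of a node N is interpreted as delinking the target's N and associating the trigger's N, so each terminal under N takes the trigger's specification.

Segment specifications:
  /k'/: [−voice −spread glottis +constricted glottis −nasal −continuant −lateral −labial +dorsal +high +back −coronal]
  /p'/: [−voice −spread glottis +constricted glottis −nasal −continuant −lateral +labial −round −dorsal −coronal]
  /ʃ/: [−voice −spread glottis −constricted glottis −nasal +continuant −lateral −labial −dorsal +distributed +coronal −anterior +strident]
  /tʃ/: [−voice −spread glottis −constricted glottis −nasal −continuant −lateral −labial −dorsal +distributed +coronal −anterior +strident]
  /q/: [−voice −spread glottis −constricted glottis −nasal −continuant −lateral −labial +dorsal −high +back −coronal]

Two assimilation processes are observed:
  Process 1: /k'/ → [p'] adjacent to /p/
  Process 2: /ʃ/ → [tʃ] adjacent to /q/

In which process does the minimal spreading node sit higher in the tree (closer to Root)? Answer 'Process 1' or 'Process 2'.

Process 2

Process 1: the features that change are [labial], [round], [dorsal], [high], [back]; the minimal node is Peripheral (depth 3).
Process 2 alters [continuant]; the lowest dominating node is [continuant] (depth 2 from Root).
[continuant] is closer to Root than Peripheral, so Process 2 spreads the higher node.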